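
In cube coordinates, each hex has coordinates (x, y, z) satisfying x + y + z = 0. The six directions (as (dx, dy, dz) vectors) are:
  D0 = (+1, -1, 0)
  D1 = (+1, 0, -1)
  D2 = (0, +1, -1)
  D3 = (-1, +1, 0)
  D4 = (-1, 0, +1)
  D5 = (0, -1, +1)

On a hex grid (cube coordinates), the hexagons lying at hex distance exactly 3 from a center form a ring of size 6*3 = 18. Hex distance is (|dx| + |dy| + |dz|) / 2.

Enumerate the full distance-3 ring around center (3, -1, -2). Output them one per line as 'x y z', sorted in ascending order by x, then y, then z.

Walk ring at distance 3 from (3, -1, -2):
Start at center + D4*3 = (0, -1, 1)
  hex 0: (0, -1, 1)
  hex 1: (1, -2, 1)
  hex 2: (2, -3, 1)
  hex 3: (3, -4, 1)
  hex 4: (4, -4, 0)
  hex 5: (5, -4, -1)
  hex 6: (6, -4, -2)
  hex 7: (6, -3, -3)
  hex 8: (6, -2, -4)
  hex 9: (6, -1, -5)
  hex 10: (5, 0, -5)
  hex 11: (4, 1, -5)
  hex 12: (3, 2, -5)
  hex 13: (2, 2, -4)
  hex 14: (1, 2, -3)
  hex 15: (0, 2, -2)
  hex 16: (0, 1, -1)
  hex 17: (0, 0, 0)
Sorted: 18 hexes.

Answer: 0 -1 1
0 0 0
0 1 -1
0 2 -2
1 -2 1
1 2 -3
2 -3 1
2 2 -4
3 -4 1
3 2 -5
4 -4 0
4 1 -5
5 -4 -1
5 0 -5
6 -4 -2
6 -3 -3
6 -2 -4
6 -1 -5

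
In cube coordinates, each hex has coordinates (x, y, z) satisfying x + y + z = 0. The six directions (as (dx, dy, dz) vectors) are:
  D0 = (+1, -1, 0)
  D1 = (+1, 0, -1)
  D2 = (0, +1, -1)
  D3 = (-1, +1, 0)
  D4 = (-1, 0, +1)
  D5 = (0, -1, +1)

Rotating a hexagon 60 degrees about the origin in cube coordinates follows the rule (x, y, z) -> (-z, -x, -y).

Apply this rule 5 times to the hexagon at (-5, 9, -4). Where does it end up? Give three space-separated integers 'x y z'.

Start: (-5, 9, -4)
Step 1: (-5, 9, -4) -> (-(-4), -(-5), -(9)) = (4, 5, -9)
Step 2: (4, 5, -9) -> (-(-9), -(4), -(5)) = (9, -4, -5)
Step 3: (9, -4, -5) -> (-(-5), -(9), -(-4)) = (5, -9, 4)
Step 4: (5, -9, 4) -> (-(4), -(5), -(-9)) = (-4, -5, 9)
Step 5: (-4, -5, 9) -> (-(9), -(-4), -(-5)) = (-9, 4, 5)

Answer: -9 4 5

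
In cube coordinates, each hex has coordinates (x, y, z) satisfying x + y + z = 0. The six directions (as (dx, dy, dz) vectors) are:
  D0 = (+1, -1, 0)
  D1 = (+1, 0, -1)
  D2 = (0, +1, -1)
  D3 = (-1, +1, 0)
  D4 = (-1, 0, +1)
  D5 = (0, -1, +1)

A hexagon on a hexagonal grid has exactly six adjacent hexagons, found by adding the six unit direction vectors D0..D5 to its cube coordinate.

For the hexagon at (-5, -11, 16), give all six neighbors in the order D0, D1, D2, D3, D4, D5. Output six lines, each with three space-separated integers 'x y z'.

Center: (-5, -11, 16). Add each direction:
  D0: (-5, -11, 16) + (1, -1, 0) = (-4, -12, 16)
  D1: (-5, -11, 16) + (1, 0, -1) = (-4, -11, 15)
  D2: (-5, -11, 16) + (0, 1, -1) = (-5, -10, 15)
  D3: (-5, -11, 16) + (-1, 1, 0) = (-6, -10, 16)
  D4: (-5, -11, 16) + (-1, 0, 1) = (-6, -11, 17)
  D5: (-5, -11, 16) + (0, -1, 1) = (-5, -12, 17)

Answer: -4 -12 16
-4 -11 15
-5 -10 15
-6 -10 16
-6 -11 17
-5 -12 17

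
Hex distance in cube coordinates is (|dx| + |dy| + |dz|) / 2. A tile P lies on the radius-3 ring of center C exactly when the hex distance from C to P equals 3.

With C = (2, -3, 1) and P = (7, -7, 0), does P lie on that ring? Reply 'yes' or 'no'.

|px - cx| = |7 - 2| = 5
|py - cy| = |-7 - (-3)| = 4
|pz - cz| = |0 - 1| = 1
distance = (5+4+1)/2 = 10/2 = 5
radius = 3; distance != radius -> no

Answer: no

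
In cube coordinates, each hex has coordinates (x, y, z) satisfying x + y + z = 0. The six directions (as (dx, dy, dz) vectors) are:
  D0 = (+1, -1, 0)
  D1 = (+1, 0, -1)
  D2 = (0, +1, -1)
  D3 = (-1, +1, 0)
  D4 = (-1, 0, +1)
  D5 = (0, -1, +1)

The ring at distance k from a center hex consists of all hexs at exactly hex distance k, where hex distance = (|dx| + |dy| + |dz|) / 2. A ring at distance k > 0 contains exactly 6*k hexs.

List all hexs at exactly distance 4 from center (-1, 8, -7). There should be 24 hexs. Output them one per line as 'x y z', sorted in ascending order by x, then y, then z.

Answer: -5 8 -3
-5 9 -4
-5 10 -5
-5 11 -6
-5 12 -7
-4 7 -3
-4 12 -8
-3 6 -3
-3 12 -9
-2 5 -3
-2 12 -10
-1 4 -3
-1 12 -11
0 4 -4
0 11 -11
1 4 -5
1 10 -11
2 4 -6
2 9 -11
3 4 -7
3 5 -8
3 6 -9
3 7 -10
3 8 -11

Derivation:
Walk ring at distance 4 from (-1, 8, -7):
Start at center + D4*4 = (-5, 8, -3)
  hex 0: (-5, 8, -3)
  hex 1: (-4, 7, -3)
  hex 2: (-3, 6, -3)
  hex 3: (-2, 5, -3)
  hex 4: (-1, 4, -3)
  hex 5: (0, 4, -4)
  hex 6: (1, 4, -5)
  hex 7: (2, 4, -6)
  hex 8: (3, 4, -7)
  hex 9: (3, 5, -8)
  hex 10: (3, 6, -9)
  hex 11: (3, 7, -10)
  hex 12: (3, 8, -11)
  hex 13: (2, 9, -11)
  hex 14: (1, 10, -11)
  hex 15: (0, 11, -11)
  hex 16: (-1, 12, -11)
  hex 17: (-2, 12, -10)
  hex 18: (-3, 12, -9)
  hex 19: (-4, 12, -8)
  hex 20: (-5, 12, -7)
  hex 21: (-5, 11, -6)
  hex 22: (-5, 10, -5)
  hex 23: (-5, 9, -4)
Sorted: 24 hexes.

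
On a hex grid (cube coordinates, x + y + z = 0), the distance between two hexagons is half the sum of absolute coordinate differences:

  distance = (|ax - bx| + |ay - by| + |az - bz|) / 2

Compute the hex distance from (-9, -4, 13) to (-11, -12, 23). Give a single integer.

|ax - bx| = |-9 - (-11)| = 2
|ay - by| = |-4 - (-12)| = 8
|az - bz| = |13 - 23| = 10
distance = (2 + 8 + 10) / 2 = 20 / 2 = 10

Answer: 10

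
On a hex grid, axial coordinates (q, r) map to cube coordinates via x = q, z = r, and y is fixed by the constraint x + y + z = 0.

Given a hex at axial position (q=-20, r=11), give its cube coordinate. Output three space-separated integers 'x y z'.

x = q = -20
z = r = 11
y = -x - z = -(-20) - (11) = 9

Answer: -20 9 11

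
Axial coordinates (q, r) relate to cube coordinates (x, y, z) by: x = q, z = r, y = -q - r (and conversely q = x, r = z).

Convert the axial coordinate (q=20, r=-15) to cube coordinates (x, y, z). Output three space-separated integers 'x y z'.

Answer: 20 -5 -15

Derivation:
x = q = 20
z = r = -15
y = -x - z = -(20) - (-15) = -5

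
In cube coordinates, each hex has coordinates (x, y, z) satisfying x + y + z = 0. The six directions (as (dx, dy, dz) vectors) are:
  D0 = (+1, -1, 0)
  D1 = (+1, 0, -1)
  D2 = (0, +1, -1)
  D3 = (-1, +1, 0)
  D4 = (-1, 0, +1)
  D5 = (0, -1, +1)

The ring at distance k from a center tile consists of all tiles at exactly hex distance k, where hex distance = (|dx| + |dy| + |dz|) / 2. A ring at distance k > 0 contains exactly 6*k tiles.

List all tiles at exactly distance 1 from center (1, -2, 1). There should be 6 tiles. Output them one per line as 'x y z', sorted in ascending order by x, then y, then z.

Answer: 0 -2 2
0 -1 1
1 -3 2
1 -1 0
2 -3 1
2 -2 0

Derivation:
Walk ring at distance 1 from (1, -2, 1):
Start at center + D4*1 = (0, -2, 2)
  hex 0: (0, -2, 2)
  hex 1: (1, -3, 2)
  hex 2: (2, -3, 1)
  hex 3: (2, -2, 0)
  hex 4: (1, -1, 0)
  hex 5: (0, -1, 1)
Sorted: 6 hexes.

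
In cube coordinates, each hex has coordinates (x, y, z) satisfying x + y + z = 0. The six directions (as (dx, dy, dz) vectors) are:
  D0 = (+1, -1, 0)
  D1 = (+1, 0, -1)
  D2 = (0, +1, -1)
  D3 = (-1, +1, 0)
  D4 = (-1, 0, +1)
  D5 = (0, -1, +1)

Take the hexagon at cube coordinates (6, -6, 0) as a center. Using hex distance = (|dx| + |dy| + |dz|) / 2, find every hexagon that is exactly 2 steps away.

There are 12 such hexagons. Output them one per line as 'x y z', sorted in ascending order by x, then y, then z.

Walk ring at distance 2 from (6, -6, 0):
Start at center + D4*2 = (4, -6, 2)
  hex 0: (4, -6, 2)
  hex 1: (5, -7, 2)
  hex 2: (6, -8, 2)
  hex 3: (7, -8, 1)
  hex 4: (8, -8, 0)
  hex 5: (8, -7, -1)
  hex 6: (8, -6, -2)
  hex 7: (7, -5, -2)
  hex 8: (6, -4, -2)
  hex 9: (5, -4, -1)
  hex 10: (4, -4, 0)
  hex 11: (4, -5, 1)
Sorted: 12 hexes.

Answer: 4 -6 2
4 -5 1
4 -4 0
5 -7 2
5 -4 -1
6 -8 2
6 -4 -2
7 -8 1
7 -5 -2
8 -8 0
8 -7 -1
8 -6 -2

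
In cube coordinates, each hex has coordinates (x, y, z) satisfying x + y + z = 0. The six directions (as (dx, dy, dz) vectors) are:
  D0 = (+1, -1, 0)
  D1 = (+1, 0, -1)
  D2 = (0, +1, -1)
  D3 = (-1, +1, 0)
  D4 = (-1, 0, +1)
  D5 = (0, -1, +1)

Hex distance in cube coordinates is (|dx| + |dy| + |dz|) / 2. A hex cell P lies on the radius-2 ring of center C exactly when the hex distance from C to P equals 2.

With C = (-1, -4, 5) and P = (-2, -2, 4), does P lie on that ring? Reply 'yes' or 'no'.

Answer: yes

Derivation:
|px - cx| = |-2 - (-1)| = 1
|py - cy| = |-2 - (-4)| = 2
|pz - cz| = |4 - 5| = 1
distance = (1+2+1)/2 = 4/2 = 2
radius = 2; distance == radius -> yes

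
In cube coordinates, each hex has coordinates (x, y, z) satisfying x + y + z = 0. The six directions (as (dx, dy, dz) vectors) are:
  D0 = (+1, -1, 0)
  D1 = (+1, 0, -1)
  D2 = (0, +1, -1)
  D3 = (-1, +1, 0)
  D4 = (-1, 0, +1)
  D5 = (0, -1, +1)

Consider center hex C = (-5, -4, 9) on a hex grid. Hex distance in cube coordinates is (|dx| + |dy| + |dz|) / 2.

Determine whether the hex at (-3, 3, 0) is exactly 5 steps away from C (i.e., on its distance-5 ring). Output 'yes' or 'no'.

Answer: no

Derivation:
|px - cx| = |-3 - (-5)| = 2
|py - cy| = |3 - (-4)| = 7
|pz - cz| = |0 - 9| = 9
distance = (2+7+9)/2 = 18/2 = 9
radius = 5; distance != radius -> no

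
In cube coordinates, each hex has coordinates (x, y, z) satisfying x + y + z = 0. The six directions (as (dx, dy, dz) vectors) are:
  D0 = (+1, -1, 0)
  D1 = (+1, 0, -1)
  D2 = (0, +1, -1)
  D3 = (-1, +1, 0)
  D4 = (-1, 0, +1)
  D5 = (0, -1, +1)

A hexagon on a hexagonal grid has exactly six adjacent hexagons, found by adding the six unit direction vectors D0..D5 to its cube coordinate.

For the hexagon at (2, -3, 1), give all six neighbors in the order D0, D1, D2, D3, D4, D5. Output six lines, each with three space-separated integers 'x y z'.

Answer: 3 -4 1
3 -3 0
2 -2 0
1 -2 1
1 -3 2
2 -4 2

Derivation:
Center: (2, -3, 1). Add each direction:
  D0: (2, -3, 1) + (1, -1, 0) = (3, -4, 1)
  D1: (2, -3, 1) + (1, 0, -1) = (3, -3, 0)
  D2: (2, -3, 1) + (0, 1, -1) = (2, -2, 0)
  D3: (2, -3, 1) + (-1, 1, 0) = (1, -2, 1)
  D4: (2, -3, 1) + (-1, 0, 1) = (1, -3, 2)
  D5: (2, -3, 1) + (0, -1, 1) = (2, -4, 2)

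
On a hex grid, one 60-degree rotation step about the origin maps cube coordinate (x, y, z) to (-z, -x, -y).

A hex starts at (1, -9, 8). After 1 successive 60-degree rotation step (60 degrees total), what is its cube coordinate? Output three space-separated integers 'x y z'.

Answer: -8 -1 9

Derivation:
Start: (1, -9, 8)
Step 1: (1, -9, 8) -> (-(8), -(1), -(-9)) = (-8, -1, 9)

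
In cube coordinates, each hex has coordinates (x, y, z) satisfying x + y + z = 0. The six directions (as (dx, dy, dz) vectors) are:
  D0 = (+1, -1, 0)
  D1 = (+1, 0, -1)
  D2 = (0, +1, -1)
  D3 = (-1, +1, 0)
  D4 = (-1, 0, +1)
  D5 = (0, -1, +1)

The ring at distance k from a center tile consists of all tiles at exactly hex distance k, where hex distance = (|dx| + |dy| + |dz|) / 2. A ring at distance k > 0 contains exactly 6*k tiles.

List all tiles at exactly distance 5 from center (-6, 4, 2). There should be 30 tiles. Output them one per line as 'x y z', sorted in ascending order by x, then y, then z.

Answer: -11 4 7
-11 5 6
-11 6 5
-11 7 4
-11 8 3
-11 9 2
-10 3 7
-10 9 1
-9 2 7
-9 9 0
-8 1 7
-8 9 -1
-7 0 7
-7 9 -2
-6 -1 7
-6 9 -3
-5 -1 6
-5 8 -3
-4 -1 5
-4 7 -3
-3 -1 4
-3 6 -3
-2 -1 3
-2 5 -3
-1 -1 2
-1 0 1
-1 1 0
-1 2 -1
-1 3 -2
-1 4 -3

Derivation:
Walk ring at distance 5 from (-6, 4, 2):
Start at center + D4*5 = (-11, 4, 7)
  hex 0: (-11, 4, 7)
  hex 1: (-10, 3, 7)
  hex 2: (-9, 2, 7)
  hex 3: (-8, 1, 7)
  hex 4: (-7, 0, 7)
  hex 5: (-6, -1, 7)
  hex 6: (-5, -1, 6)
  hex 7: (-4, -1, 5)
  hex 8: (-3, -1, 4)
  hex 9: (-2, -1, 3)
  hex 10: (-1, -1, 2)
  hex 11: (-1, 0, 1)
  hex 12: (-1, 1, 0)
  hex 13: (-1, 2, -1)
  hex 14: (-1, 3, -2)
  hex 15: (-1, 4, -3)
  hex 16: (-2, 5, -3)
  hex 17: (-3, 6, -3)
  hex 18: (-4, 7, -3)
  hex 19: (-5, 8, -3)
  hex 20: (-6, 9, -3)
  hex 21: (-7, 9, -2)
  hex 22: (-8, 9, -1)
  hex 23: (-9, 9, 0)
  hex 24: (-10, 9, 1)
  hex 25: (-11, 9, 2)
  hex 26: (-11, 8, 3)
  hex 27: (-11, 7, 4)
  hex 28: (-11, 6, 5)
  hex 29: (-11, 5, 6)
Sorted: 30 hexes.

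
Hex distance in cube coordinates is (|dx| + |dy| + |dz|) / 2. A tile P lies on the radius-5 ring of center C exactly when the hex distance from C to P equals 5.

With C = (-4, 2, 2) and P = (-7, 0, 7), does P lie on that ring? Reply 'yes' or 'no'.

Answer: yes

Derivation:
|px - cx| = |-7 - (-4)| = 3
|py - cy| = |0 - 2| = 2
|pz - cz| = |7 - 2| = 5
distance = (3+2+5)/2 = 10/2 = 5
radius = 5; distance == radius -> yes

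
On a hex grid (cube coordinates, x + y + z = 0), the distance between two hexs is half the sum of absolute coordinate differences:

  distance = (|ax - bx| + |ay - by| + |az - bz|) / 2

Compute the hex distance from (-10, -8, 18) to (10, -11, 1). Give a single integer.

|ax - bx| = |-10 - 10| = 20
|ay - by| = |-8 - (-11)| = 3
|az - bz| = |18 - 1| = 17
distance = (20 + 3 + 17) / 2 = 40 / 2 = 20

Answer: 20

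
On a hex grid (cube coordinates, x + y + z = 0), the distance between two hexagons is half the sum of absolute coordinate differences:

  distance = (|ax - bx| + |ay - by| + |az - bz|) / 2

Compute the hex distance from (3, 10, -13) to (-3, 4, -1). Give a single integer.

Answer: 12

Derivation:
|ax - bx| = |3 - (-3)| = 6
|ay - by| = |10 - 4| = 6
|az - bz| = |-13 - (-1)| = 12
distance = (6 + 6 + 12) / 2 = 24 / 2 = 12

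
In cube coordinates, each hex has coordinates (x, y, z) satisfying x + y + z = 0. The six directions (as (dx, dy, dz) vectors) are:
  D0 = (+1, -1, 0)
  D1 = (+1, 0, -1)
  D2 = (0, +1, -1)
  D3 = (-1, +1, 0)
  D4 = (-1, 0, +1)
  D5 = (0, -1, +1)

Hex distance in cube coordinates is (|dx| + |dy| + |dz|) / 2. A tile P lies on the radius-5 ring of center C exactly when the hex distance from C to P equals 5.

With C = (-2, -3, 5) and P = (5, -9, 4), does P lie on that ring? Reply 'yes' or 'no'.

|px - cx| = |5 - (-2)| = 7
|py - cy| = |-9 - (-3)| = 6
|pz - cz| = |4 - 5| = 1
distance = (7+6+1)/2 = 14/2 = 7
radius = 5; distance != radius -> no

Answer: no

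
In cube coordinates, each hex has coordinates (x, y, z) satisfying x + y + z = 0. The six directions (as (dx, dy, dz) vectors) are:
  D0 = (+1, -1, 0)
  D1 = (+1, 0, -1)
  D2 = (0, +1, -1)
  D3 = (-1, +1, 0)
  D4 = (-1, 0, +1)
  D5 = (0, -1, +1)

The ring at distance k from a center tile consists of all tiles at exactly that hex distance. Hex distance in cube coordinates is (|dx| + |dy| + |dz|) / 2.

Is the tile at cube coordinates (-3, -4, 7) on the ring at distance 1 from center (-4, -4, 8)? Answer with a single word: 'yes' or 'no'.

Answer: yes

Derivation:
|px - cx| = |-3 - (-4)| = 1
|py - cy| = |-4 - (-4)| = 0
|pz - cz| = |7 - 8| = 1
distance = (1+0+1)/2 = 2/2 = 1
radius = 1; distance == radius -> yes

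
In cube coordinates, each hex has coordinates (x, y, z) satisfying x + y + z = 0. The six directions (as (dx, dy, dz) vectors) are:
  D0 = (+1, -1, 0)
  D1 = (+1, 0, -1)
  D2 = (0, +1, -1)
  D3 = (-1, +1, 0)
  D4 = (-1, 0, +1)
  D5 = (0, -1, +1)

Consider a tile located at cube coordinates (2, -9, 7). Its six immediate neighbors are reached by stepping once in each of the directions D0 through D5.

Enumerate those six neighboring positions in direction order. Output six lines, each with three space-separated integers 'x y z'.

Center: (2, -9, 7). Add each direction:
  D0: (2, -9, 7) + (1, -1, 0) = (3, -10, 7)
  D1: (2, -9, 7) + (1, 0, -1) = (3, -9, 6)
  D2: (2, -9, 7) + (0, 1, -1) = (2, -8, 6)
  D3: (2, -9, 7) + (-1, 1, 0) = (1, -8, 7)
  D4: (2, -9, 7) + (-1, 0, 1) = (1, -9, 8)
  D5: (2, -9, 7) + (0, -1, 1) = (2, -10, 8)

Answer: 3 -10 7
3 -9 6
2 -8 6
1 -8 7
1 -9 8
2 -10 8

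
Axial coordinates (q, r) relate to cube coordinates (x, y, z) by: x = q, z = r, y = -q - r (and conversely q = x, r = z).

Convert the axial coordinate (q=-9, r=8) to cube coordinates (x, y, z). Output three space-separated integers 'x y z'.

x = q = -9
z = r = 8
y = -x - z = -(-9) - (8) = 1

Answer: -9 1 8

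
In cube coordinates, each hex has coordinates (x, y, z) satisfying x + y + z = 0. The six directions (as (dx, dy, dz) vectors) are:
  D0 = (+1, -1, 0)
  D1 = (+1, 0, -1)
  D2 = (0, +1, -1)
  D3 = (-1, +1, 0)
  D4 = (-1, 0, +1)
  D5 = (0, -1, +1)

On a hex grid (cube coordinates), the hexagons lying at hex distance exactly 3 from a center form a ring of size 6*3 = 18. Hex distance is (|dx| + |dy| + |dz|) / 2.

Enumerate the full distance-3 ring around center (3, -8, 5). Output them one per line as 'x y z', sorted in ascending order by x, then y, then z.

Walk ring at distance 3 from (3, -8, 5):
Start at center + D4*3 = (0, -8, 8)
  hex 0: (0, -8, 8)
  hex 1: (1, -9, 8)
  hex 2: (2, -10, 8)
  hex 3: (3, -11, 8)
  hex 4: (4, -11, 7)
  hex 5: (5, -11, 6)
  hex 6: (6, -11, 5)
  hex 7: (6, -10, 4)
  hex 8: (6, -9, 3)
  hex 9: (6, -8, 2)
  hex 10: (5, -7, 2)
  hex 11: (4, -6, 2)
  hex 12: (3, -5, 2)
  hex 13: (2, -5, 3)
  hex 14: (1, -5, 4)
  hex 15: (0, -5, 5)
  hex 16: (0, -6, 6)
  hex 17: (0, -7, 7)
Sorted: 18 hexes.

Answer: 0 -8 8
0 -7 7
0 -6 6
0 -5 5
1 -9 8
1 -5 4
2 -10 8
2 -5 3
3 -11 8
3 -5 2
4 -11 7
4 -6 2
5 -11 6
5 -7 2
6 -11 5
6 -10 4
6 -9 3
6 -8 2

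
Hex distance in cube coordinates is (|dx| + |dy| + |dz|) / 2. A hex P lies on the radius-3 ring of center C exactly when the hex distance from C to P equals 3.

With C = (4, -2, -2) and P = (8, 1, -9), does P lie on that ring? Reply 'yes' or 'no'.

Answer: no

Derivation:
|px - cx| = |8 - 4| = 4
|py - cy| = |1 - (-2)| = 3
|pz - cz| = |-9 - (-2)| = 7
distance = (4+3+7)/2 = 14/2 = 7
radius = 3; distance != radius -> no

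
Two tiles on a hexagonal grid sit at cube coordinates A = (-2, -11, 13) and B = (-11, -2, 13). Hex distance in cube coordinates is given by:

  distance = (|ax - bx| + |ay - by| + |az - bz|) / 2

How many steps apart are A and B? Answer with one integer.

Answer: 9

Derivation:
|ax - bx| = |-2 - (-11)| = 9
|ay - by| = |-11 - (-2)| = 9
|az - bz| = |13 - 13| = 0
distance = (9 + 9 + 0) / 2 = 18 / 2 = 9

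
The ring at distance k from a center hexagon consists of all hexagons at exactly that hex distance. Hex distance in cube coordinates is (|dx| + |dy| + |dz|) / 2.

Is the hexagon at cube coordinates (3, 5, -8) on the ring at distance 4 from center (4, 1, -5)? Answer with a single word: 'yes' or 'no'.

|px - cx| = |3 - 4| = 1
|py - cy| = |5 - 1| = 4
|pz - cz| = |-8 - (-5)| = 3
distance = (1+4+3)/2 = 8/2 = 4
radius = 4; distance == radius -> yes

Answer: yes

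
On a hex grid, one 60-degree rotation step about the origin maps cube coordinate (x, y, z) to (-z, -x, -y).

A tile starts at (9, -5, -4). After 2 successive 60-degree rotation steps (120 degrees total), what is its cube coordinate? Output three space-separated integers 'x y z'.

Start: (9, -5, -4)
Step 1: (9, -5, -4) -> (-(-4), -(9), -(-5)) = (4, -9, 5)
Step 2: (4, -9, 5) -> (-(5), -(4), -(-9)) = (-5, -4, 9)

Answer: -5 -4 9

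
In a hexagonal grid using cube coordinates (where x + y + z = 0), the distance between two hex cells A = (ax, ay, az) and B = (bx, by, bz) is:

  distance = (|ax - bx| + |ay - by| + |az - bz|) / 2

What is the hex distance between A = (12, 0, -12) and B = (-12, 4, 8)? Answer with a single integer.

|ax - bx| = |12 - (-12)| = 24
|ay - by| = |0 - 4| = 4
|az - bz| = |-12 - 8| = 20
distance = (24 + 4 + 20) / 2 = 48 / 2 = 24

Answer: 24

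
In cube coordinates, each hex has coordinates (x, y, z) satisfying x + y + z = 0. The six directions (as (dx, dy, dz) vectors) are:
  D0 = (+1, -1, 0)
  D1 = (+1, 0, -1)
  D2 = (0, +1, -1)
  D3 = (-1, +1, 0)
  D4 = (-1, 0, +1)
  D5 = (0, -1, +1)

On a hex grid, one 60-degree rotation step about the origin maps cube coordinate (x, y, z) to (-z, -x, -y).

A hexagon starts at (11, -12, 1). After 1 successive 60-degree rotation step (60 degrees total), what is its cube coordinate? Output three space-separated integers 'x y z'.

Answer: -1 -11 12

Derivation:
Start: (11, -12, 1)
Step 1: (11, -12, 1) -> (-(1), -(11), -(-12)) = (-1, -11, 12)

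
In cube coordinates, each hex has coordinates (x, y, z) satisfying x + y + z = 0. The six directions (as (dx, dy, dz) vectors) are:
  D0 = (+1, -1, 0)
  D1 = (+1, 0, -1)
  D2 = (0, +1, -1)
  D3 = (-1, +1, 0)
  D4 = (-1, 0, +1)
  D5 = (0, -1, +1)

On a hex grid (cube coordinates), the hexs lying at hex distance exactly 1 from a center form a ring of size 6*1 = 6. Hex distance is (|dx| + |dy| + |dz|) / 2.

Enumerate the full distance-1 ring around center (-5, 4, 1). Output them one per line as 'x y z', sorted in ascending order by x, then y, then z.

Answer: -6 4 2
-6 5 1
-5 3 2
-5 5 0
-4 3 1
-4 4 0

Derivation:
Walk ring at distance 1 from (-5, 4, 1):
Start at center + D4*1 = (-6, 4, 2)
  hex 0: (-6, 4, 2)
  hex 1: (-5, 3, 2)
  hex 2: (-4, 3, 1)
  hex 3: (-4, 4, 0)
  hex 4: (-5, 5, 0)
  hex 5: (-6, 5, 1)
Sorted: 6 hexes.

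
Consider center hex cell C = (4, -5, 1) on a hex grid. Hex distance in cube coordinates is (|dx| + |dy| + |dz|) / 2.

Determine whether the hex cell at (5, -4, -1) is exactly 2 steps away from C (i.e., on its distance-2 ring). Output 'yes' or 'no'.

|px - cx| = |5 - 4| = 1
|py - cy| = |-4 - (-5)| = 1
|pz - cz| = |-1 - 1| = 2
distance = (1+1+2)/2 = 4/2 = 2
radius = 2; distance == radius -> yes

Answer: yes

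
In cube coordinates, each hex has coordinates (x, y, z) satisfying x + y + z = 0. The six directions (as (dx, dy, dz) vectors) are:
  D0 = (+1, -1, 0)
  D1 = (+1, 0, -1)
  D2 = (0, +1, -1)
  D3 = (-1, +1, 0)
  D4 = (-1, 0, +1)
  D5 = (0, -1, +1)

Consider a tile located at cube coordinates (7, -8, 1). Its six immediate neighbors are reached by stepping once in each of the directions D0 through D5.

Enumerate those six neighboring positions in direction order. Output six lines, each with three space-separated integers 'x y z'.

Center: (7, -8, 1). Add each direction:
  D0: (7, -8, 1) + (1, -1, 0) = (8, -9, 1)
  D1: (7, -8, 1) + (1, 0, -1) = (8, -8, 0)
  D2: (7, -8, 1) + (0, 1, -1) = (7, -7, 0)
  D3: (7, -8, 1) + (-1, 1, 0) = (6, -7, 1)
  D4: (7, -8, 1) + (-1, 0, 1) = (6, -8, 2)
  D5: (7, -8, 1) + (0, -1, 1) = (7, -9, 2)

Answer: 8 -9 1
8 -8 0
7 -7 0
6 -7 1
6 -8 2
7 -9 2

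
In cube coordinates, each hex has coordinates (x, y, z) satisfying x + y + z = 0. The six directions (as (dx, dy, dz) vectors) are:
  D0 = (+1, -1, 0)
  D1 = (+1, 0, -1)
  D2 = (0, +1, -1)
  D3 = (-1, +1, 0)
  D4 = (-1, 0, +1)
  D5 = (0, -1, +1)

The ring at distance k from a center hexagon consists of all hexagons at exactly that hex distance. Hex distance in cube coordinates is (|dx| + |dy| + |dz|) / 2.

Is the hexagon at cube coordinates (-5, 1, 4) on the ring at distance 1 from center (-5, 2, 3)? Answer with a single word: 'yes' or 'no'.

Answer: yes

Derivation:
|px - cx| = |-5 - (-5)| = 0
|py - cy| = |1 - 2| = 1
|pz - cz| = |4 - 3| = 1
distance = (0+1+1)/2 = 2/2 = 1
radius = 1; distance == radius -> yes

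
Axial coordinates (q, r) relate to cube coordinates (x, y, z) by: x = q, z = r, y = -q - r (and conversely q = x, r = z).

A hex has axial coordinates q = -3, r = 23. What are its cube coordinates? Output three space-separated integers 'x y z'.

x = q = -3
z = r = 23
y = -x - z = -(-3) - (23) = -20

Answer: -3 -20 23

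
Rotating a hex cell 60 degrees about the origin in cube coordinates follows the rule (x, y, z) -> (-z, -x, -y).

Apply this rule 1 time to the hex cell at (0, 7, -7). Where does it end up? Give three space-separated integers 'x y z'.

Answer: 7 0 -7

Derivation:
Start: (0, 7, -7)
Step 1: (0, 7, -7) -> (-(-7), -(0), -(7)) = (7, 0, -7)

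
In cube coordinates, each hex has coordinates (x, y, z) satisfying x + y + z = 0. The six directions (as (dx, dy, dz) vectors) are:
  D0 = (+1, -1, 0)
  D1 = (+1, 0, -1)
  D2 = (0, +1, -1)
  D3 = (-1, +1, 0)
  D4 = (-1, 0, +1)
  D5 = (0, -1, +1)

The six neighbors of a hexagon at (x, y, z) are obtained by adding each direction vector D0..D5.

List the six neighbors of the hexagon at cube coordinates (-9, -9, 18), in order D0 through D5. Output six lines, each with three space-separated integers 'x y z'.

Center: (-9, -9, 18). Add each direction:
  D0: (-9, -9, 18) + (1, -1, 0) = (-8, -10, 18)
  D1: (-9, -9, 18) + (1, 0, -1) = (-8, -9, 17)
  D2: (-9, -9, 18) + (0, 1, -1) = (-9, -8, 17)
  D3: (-9, -9, 18) + (-1, 1, 0) = (-10, -8, 18)
  D4: (-9, -9, 18) + (-1, 0, 1) = (-10, -9, 19)
  D5: (-9, -9, 18) + (0, -1, 1) = (-9, -10, 19)

Answer: -8 -10 18
-8 -9 17
-9 -8 17
-10 -8 18
-10 -9 19
-9 -10 19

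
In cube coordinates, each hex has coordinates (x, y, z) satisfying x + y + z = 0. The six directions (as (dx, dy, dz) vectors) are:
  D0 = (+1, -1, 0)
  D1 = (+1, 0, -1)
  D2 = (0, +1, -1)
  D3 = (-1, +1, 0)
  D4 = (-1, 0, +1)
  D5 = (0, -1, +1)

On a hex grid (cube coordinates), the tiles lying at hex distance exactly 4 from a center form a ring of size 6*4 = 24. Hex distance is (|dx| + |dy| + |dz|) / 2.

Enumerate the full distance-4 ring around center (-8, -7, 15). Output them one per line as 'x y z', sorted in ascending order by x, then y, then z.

Walk ring at distance 4 from (-8, -7, 15):
Start at center + D4*4 = (-12, -7, 19)
  hex 0: (-12, -7, 19)
  hex 1: (-11, -8, 19)
  hex 2: (-10, -9, 19)
  hex 3: (-9, -10, 19)
  hex 4: (-8, -11, 19)
  hex 5: (-7, -11, 18)
  hex 6: (-6, -11, 17)
  hex 7: (-5, -11, 16)
  hex 8: (-4, -11, 15)
  hex 9: (-4, -10, 14)
  hex 10: (-4, -9, 13)
  hex 11: (-4, -8, 12)
  hex 12: (-4, -7, 11)
  hex 13: (-5, -6, 11)
  hex 14: (-6, -5, 11)
  hex 15: (-7, -4, 11)
  hex 16: (-8, -3, 11)
  hex 17: (-9, -3, 12)
  hex 18: (-10, -3, 13)
  hex 19: (-11, -3, 14)
  hex 20: (-12, -3, 15)
  hex 21: (-12, -4, 16)
  hex 22: (-12, -5, 17)
  hex 23: (-12, -6, 18)
Sorted: 24 hexes.

Answer: -12 -7 19
-12 -6 18
-12 -5 17
-12 -4 16
-12 -3 15
-11 -8 19
-11 -3 14
-10 -9 19
-10 -3 13
-9 -10 19
-9 -3 12
-8 -11 19
-8 -3 11
-7 -11 18
-7 -4 11
-6 -11 17
-6 -5 11
-5 -11 16
-5 -6 11
-4 -11 15
-4 -10 14
-4 -9 13
-4 -8 12
-4 -7 11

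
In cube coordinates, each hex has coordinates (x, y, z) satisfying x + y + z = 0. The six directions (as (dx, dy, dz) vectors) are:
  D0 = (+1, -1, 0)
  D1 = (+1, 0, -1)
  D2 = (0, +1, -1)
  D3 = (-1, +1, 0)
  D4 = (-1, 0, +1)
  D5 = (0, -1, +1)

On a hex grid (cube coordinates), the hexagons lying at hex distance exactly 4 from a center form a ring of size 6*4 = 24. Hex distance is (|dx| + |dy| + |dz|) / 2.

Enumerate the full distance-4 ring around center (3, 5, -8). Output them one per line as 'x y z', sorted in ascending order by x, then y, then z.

Walk ring at distance 4 from (3, 5, -8):
Start at center + D4*4 = (-1, 5, -4)
  hex 0: (-1, 5, -4)
  hex 1: (0, 4, -4)
  hex 2: (1, 3, -4)
  hex 3: (2, 2, -4)
  hex 4: (3, 1, -4)
  hex 5: (4, 1, -5)
  hex 6: (5, 1, -6)
  hex 7: (6, 1, -7)
  hex 8: (7, 1, -8)
  hex 9: (7, 2, -9)
  hex 10: (7, 3, -10)
  hex 11: (7, 4, -11)
  hex 12: (7, 5, -12)
  hex 13: (6, 6, -12)
  hex 14: (5, 7, -12)
  hex 15: (4, 8, -12)
  hex 16: (3, 9, -12)
  hex 17: (2, 9, -11)
  hex 18: (1, 9, -10)
  hex 19: (0, 9, -9)
  hex 20: (-1, 9, -8)
  hex 21: (-1, 8, -7)
  hex 22: (-1, 7, -6)
  hex 23: (-1, 6, -5)
Sorted: 24 hexes.

Answer: -1 5 -4
-1 6 -5
-1 7 -6
-1 8 -7
-1 9 -8
0 4 -4
0 9 -9
1 3 -4
1 9 -10
2 2 -4
2 9 -11
3 1 -4
3 9 -12
4 1 -5
4 8 -12
5 1 -6
5 7 -12
6 1 -7
6 6 -12
7 1 -8
7 2 -9
7 3 -10
7 4 -11
7 5 -12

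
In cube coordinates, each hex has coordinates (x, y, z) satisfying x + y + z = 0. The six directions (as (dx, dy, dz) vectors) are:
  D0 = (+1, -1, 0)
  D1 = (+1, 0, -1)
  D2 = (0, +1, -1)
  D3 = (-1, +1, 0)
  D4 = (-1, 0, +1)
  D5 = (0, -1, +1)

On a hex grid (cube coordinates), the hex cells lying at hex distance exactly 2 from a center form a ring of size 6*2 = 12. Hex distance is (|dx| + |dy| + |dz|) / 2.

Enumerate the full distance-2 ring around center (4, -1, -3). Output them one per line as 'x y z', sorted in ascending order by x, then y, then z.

Walk ring at distance 2 from (4, -1, -3):
Start at center + D4*2 = (2, -1, -1)
  hex 0: (2, -1, -1)
  hex 1: (3, -2, -1)
  hex 2: (4, -3, -1)
  hex 3: (5, -3, -2)
  hex 4: (6, -3, -3)
  hex 5: (6, -2, -4)
  hex 6: (6, -1, -5)
  hex 7: (5, 0, -5)
  hex 8: (4, 1, -5)
  hex 9: (3, 1, -4)
  hex 10: (2, 1, -3)
  hex 11: (2, 0, -2)
Sorted: 12 hexes.

Answer: 2 -1 -1
2 0 -2
2 1 -3
3 -2 -1
3 1 -4
4 -3 -1
4 1 -5
5 -3 -2
5 0 -5
6 -3 -3
6 -2 -4
6 -1 -5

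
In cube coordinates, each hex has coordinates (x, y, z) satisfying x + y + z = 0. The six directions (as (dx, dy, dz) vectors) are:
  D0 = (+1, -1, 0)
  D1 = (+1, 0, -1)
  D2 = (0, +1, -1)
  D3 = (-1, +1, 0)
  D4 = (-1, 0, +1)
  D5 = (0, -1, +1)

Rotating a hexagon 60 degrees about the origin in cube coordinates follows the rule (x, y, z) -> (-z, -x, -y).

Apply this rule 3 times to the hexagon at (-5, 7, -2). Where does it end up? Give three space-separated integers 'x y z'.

Answer: 5 -7 2

Derivation:
Start: (-5, 7, -2)
Step 1: (-5, 7, -2) -> (-(-2), -(-5), -(7)) = (2, 5, -7)
Step 2: (2, 5, -7) -> (-(-7), -(2), -(5)) = (7, -2, -5)
Step 3: (7, -2, -5) -> (-(-5), -(7), -(-2)) = (5, -7, 2)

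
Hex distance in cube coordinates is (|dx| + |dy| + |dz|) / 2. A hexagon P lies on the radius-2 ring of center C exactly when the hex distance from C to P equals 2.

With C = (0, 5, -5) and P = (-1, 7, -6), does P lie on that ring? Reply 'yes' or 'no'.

|px - cx| = |-1 - 0| = 1
|py - cy| = |7 - 5| = 2
|pz - cz| = |-6 - (-5)| = 1
distance = (1+2+1)/2 = 4/2 = 2
radius = 2; distance == radius -> yes

Answer: yes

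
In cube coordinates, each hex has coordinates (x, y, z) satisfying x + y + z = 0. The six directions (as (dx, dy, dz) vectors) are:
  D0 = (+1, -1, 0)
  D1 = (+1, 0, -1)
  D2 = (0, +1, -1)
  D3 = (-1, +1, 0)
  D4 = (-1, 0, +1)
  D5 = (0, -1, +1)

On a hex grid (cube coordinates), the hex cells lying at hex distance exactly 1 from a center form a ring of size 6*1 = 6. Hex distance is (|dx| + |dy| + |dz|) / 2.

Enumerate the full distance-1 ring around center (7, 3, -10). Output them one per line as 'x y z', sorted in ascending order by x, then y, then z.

Answer: 6 3 -9
6 4 -10
7 2 -9
7 4 -11
8 2 -10
8 3 -11

Derivation:
Walk ring at distance 1 from (7, 3, -10):
Start at center + D4*1 = (6, 3, -9)
  hex 0: (6, 3, -9)
  hex 1: (7, 2, -9)
  hex 2: (8, 2, -10)
  hex 3: (8, 3, -11)
  hex 4: (7, 4, -11)
  hex 5: (6, 4, -10)
Sorted: 6 hexes.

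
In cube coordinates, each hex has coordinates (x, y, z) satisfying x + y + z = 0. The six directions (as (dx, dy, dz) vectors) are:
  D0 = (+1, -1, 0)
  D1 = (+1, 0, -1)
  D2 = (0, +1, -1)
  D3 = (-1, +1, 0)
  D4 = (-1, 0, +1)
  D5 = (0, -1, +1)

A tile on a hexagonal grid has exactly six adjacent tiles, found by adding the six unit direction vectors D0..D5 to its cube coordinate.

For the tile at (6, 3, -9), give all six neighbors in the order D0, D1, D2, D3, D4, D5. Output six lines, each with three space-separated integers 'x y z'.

Answer: 7 2 -9
7 3 -10
6 4 -10
5 4 -9
5 3 -8
6 2 -8

Derivation:
Center: (6, 3, -9). Add each direction:
  D0: (6, 3, -9) + (1, -1, 0) = (7, 2, -9)
  D1: (6, 3, -9) + (1, 0, -1) = (7, 3, -10)
  D2: (6, 3, -9) + (0, 1, -1) = (6, 4, -10)
  D3: (6, 3, -9) + (-1, 1, 0) = (5, 4, -9)
  D4: (6, 3, -9) + (-1, 0, 1) = (5, 3, -8)
  D5: (6, 3, -9) + (0, -1, 1) = (6, 2, -8)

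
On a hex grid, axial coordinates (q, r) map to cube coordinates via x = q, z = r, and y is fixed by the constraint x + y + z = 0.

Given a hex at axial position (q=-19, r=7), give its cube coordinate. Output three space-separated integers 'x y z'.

x = q = -19
z = r = 7
y = -x - z = -(-19) - (7) = 12

Answer: -19 12 7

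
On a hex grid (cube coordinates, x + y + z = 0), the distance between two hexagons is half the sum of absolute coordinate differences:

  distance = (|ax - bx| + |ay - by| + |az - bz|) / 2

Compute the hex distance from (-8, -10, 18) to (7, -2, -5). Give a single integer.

|ax - bx| = |-8 - 7| = 15
|ay - by| = |-10 - (-2)| = 8
|az - bz| = |18 - (-5)| = 23
distance = (15 + 8 + 23) / 2 = 46 / 2 = 23

Answer: 23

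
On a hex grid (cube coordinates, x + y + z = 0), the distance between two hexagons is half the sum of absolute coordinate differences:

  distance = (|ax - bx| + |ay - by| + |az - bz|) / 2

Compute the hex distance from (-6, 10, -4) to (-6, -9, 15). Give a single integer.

Answer: 19

Derivation:
|ax - bx| = |-6 - (-6)| = 0
|ay - by| = |10 - (-9)| = 19
|az - bz| = |-4 - 15| = 19
distance = (0 + 19 + 19) / 2 = 38 / 2 = 19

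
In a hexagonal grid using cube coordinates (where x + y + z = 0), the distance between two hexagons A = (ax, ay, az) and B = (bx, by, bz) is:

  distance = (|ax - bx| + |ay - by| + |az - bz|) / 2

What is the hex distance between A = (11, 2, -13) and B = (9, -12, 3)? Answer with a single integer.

Answer: 16

Derivation:
|ax - bx| = |11 - 9| = 2
|ay - by| = |2 - (-12)| = 14
|az - bz| = |-13 - 3| = 16
distance = (2 + 14 + 16) / 2 = 32 / 2 = 16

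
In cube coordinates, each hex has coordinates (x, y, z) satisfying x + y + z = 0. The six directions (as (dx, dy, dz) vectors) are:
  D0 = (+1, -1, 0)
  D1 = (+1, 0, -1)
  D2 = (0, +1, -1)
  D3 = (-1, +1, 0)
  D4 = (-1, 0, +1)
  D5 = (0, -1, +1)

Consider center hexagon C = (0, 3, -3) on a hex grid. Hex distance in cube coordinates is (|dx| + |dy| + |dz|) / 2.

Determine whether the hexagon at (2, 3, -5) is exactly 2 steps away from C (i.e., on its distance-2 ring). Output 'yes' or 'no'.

Answer: yes

Derivation:
|px - cx| = |2 - 0| = 2
|py - cy| = |3 - 3| = 0
|pz - cz| = |-5 - (-3)| = 2
distance = (2+0+2)/2 = 4/2 = 2
radius = 2; distance == radius -> yes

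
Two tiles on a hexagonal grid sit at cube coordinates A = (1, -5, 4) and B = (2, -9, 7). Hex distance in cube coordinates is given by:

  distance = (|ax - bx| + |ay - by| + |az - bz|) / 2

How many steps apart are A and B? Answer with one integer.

|ax - bx| = |1 - 2| = 1
|ay - by| = |-5 - (-9)| = 4
|az - bz| = |4 - 7| = 3
distance = (1 + 4 + 3) / 2 = 8 / 2 = 4

Answer: 4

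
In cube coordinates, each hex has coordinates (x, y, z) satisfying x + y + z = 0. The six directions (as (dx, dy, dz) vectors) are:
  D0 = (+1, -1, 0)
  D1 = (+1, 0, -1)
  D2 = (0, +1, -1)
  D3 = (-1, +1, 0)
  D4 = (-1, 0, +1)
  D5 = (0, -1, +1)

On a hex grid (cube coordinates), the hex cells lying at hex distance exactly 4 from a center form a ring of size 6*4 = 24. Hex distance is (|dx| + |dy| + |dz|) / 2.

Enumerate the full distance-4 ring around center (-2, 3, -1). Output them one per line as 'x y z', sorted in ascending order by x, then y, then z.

Walk ring at distance 4 from (-2, 3, -1):
Start at center + D4*4 = (-6, 3, 3)
  hex 0: (-6, 3, 3)
  hex 1: (-5, 2, 3)
  hex 2: (-4, 1, 3)
  hex 3: (-3, 0, 3)
  hex 4: (-2, -1, 3)
  hex 5: (-1, -1, 2)
  hex 6: (0, -1, 1)
  hex 7: (1, -1, 0)
  hex 8: (2, -1, -1)
  hex 9: (2, 0, -2)
  hex 10: (2, 1, -3)
  hex 11: (2, 2, -4)
  hex 12: (2, 3, -5)
  hex 13: (1, 4, -5)
  hex 14: (0, 5, -5)
  hex 15: (-1, 6, -5)
  hex 16: (-2, 7, -5)
  hex 17: (-3, 7, -4)
  hex 18: (-4, 7, -3)
  hex 19: (-5, 7, -2)
  hex 20: (-6, 7, -1)
  hex 21: (-6, 6, 0)
  hex 22: (-6, 5, 1)
  hex 23: (-6, 4, 2)
Sorted: 24 hexes.

Answer: -6 3 3
-6 4 2
-6 5 1
-6 6 0
-6 7 -1
-5 2 3
-5 7 -2
-4 1 3
-4 7 -3
-3 0 3
-3 7 -4
-2 -1 3
-2 7 -5
-1 -1 2
-1 6 -5
0 -1 1
0 5 -5
1 -1 0
1 4 -5
2 -1 -1
2 0 -2
2 1 -3
2 2 -4
2 3 -5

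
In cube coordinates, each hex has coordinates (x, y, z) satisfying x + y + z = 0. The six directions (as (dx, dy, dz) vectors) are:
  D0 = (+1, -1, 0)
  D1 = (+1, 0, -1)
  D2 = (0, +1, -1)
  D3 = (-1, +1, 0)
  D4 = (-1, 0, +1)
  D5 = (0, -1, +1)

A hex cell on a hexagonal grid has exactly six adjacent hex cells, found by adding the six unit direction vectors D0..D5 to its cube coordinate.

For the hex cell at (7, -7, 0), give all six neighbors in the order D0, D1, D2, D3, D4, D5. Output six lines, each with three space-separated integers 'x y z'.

Center: (7, -7, 0). Add each direction:
  D0: (7, -7, 0) + (1, -1, 0) = (8, -8, 0)
  D1: (7, -7, 0) + (1, 0, -1) = (8, -7, -1)
  D2: (7, -7, 0) + (0, 1, -1) = (7, -6, -1)
  D3: (7, -7, 0) + (-1, 1, 0) = (6, -6, 0)
  D4: (7, -7, 0) + (-1, 0, 1) = (6, -7, 1)
  D5: (7, -7, 0) + (0, -1, 1) = (7, -8, 1)

Answer: 8 -8 0
8 -7 -1
7 -6 -1
6 -6 0
6 -7 1
7 -8 1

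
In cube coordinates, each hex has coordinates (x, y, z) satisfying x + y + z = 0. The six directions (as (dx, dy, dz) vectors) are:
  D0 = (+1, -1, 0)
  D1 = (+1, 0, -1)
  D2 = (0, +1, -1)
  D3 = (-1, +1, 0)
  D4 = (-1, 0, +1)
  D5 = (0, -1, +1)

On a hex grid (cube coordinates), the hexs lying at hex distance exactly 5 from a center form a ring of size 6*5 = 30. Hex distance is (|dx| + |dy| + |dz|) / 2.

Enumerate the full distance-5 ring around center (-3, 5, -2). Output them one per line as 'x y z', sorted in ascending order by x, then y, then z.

Walk ring at distance 5 from (-3, 5, -2):
Start at center + D4*5 = (-8, 5, 3)
  hex 0: (-8, 5, 3)
  hex 1: (-7, 4, 3)
  hex 2: (-6, 3, 3)
  hex 3: (-5, 2, 3)
  hex 4: (-4, 1, 3)
  hex 5: (-3, 0, 3)
  hex 6: (-2, 0, 2)
  hex 7: (-1, 0, 1)
  hex 8: (0, 0, 0)
  hex 9: (1, 0, -1)
  hex 10: (2, 0, -2)
  hex 11: (2, 1, -3)
  hex 12: (2, 2, -4)
  hex 13: (2, 3, -5)
  hex 14: (2, 4, -6)
  hex 15: (2, 5, -7)
  hex 16: (1, 6, -7)
  hex 17: (0, 7, -7)
  hex 18: (-1, 8, -7)
  hex 19: (-2, 9, -7)
  hex 20: (-3, 10, -7)
  hex 21: (-4, 10, -6)
  hex 22: (-5, 10, -5)
  hex 23: (-6, 10, -4)
  hex 24: (-7, 10, -3)
  hex 25: (-8, 10, -2)
  hex 26: (-8, 9, -1)
  hex 27: (-8, 8, 0)
  hex 28: (-8, 7, 1)
  hex 29: (-8, 6, 2)
Sorted: 30 hexes.

Answer: -8 5 3
-8 6 2
-8 7 1
-8 8 0
-8 9 -1
-8 10 -2
-7 4 3
-7 10 -3
-6 3 3
-6 10 -4
-5 2 3
-5 10 -5
-4 1 3
-4 10 -6
-3 0 3
-3 10 -7
-2 0 2
-2 9 -7
-1 0 1
-1 8 -7
0 0 0
0 7 -7
1 0 -1
1 6 -7
2 0 -2
2 1 -3
2 2 -4
2 3 -5
2 4 -6
2 5 -7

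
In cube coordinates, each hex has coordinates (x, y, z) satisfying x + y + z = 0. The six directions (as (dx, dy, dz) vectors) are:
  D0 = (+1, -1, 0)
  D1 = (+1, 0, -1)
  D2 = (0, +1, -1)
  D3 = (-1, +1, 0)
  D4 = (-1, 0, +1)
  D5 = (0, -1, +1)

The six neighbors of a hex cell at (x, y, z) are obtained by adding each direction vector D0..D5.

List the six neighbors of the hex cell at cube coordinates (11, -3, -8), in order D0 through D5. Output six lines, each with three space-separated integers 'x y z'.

Center: (11, -3, -8). Add each direction:
  D0: (11, -3, -8) + (1, -1, 0) = (12, -4, -8)
  D1: (11, -3, -8) + (1, 0, -1) = (12, -3, -9)
  D2: (11, -3, -8) + (0, 1, -1) = (11, -2, -9)
  D3: (11, -3, -8) + (-1, 1, 0) = (10, -2, -8)
  D4: (11, -3, -8) + (-1, 0, 1) = (10, -3, -7)
  D5: (11, -3, -8) + (0, -1, 1) = (11, -4, -7)

Answer: 12 -4 -8
12 -3 -9
11 -2 -9
10 -2 -8
10 -3 -7
11 -4 -7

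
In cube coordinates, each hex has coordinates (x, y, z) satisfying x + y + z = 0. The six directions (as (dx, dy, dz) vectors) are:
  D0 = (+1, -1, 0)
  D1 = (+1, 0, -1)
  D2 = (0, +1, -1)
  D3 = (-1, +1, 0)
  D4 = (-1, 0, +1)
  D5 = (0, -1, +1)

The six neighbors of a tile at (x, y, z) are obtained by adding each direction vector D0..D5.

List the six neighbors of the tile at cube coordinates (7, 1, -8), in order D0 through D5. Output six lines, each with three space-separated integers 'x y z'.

Center: (7, 1, -8). Add each direction:
  D0: (7, 1, -8) + (1, -1, 0) = (8, 0, -8)
  D1: (7, 1, -8) + (1, 0, -1) = (8, 1, -9)
  D2: (7, 1, -8) + (0, 1, -1) = (7, 2, -9)
  D3: (7, 1, -8) + (-1, 1, 0) = (6, 2, -8)
  D4: (7, 1, -8) + (-1, 0, 1) = (6, 1, -7)
  D5: (7, 1, -8) + (0, -1, 1) = (7, 0, -7)

Answer: 8 0 -8
8 1 -9
7 2 -9
6 2 -8
6 1 -7
7 0 -7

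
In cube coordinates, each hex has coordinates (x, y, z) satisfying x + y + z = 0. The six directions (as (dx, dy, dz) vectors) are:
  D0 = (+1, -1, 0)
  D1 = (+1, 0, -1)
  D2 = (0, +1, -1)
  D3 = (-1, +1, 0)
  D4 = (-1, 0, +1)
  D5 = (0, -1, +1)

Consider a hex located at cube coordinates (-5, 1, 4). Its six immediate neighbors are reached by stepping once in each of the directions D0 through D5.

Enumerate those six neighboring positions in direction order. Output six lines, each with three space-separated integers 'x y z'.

Center: (-5, 1, 4). Add each direction:
  D0: (-5, 1, 4) + (1, -1, 0) = (-4, 0, 4)
  D1: (-5, 1, 4) + (1, 0, -1) = (-4, 1, 3)
  D2: (-5, 1, 4) + (0, 1, -1) = (-5, 2, 3)
  D3: (-5, 1, 4) + (-1, 1, 0) = (-6, 2, 4)
  D4: (-5, 1, 4) + (-1, 0, 1) = (-6, 1, 5)
  D5: (-5, 1, 4) + (0, -1, 1) = (-5, 0, 5)

Answer: -4 0 4
-4 1 3
-5 2 3
-6 2 4
-6 1 5
-5 0 5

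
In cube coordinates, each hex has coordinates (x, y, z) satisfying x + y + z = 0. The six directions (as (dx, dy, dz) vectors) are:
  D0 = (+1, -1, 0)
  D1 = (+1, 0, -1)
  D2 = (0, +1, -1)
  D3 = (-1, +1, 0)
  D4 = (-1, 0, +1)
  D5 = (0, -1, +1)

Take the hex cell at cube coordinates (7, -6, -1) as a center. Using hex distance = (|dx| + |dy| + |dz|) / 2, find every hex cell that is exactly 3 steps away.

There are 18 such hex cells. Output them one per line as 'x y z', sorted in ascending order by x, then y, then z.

Answer: 4 -6 2
4 -5 1
4 -4 0
4 -3 -1
5 -7 2
5 -3 -2
6 -8 2
6 -3 -3
7 -9 2
7 -3 -4
8 -9 1
8 -4 -4
9 -9 0
9 -5 -4
10 -9 -1
10 -8 -2
10 -7 -3
10 -6 -4

Derivation:
Walk ring at distance 3 from (7, -6, -1):
Start at center + D4*3 = (4, -6, 2)
  hex 0: (4, -6, 2)
  hex 1: (5, -7, 2)
  hex 2: (6, -8, 2)
  hex 3: (7, -9, 2)
  hex 4: (8, -9, 1)
  hex 5: (9, -9, 0)
  hex 6: (10, -9, -1)
  hex 7: (10, -8, -2)
  hex 8: (10, -7, -3)
  hex 9: (10, -6, -4)
  hex 10: (9, -5, -4)
  hex 11: (8, -4, -4)
  hex 12: (7, -3, -4)
  hex 13: (6, -3, -3)
  hex 14: (5, -3, -2)
  hex 15: (4, -3, -1)
  hex 16: (4, -4, 0)
  hex 17: (4, -5, 1)
Sorted: 18 hexes.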